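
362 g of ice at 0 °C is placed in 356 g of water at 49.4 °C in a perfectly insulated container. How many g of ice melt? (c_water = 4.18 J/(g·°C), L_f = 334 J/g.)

m_melted ≈ 220 g

Cooling the water to 0 °C releases 356·4.18·49.4 = 73511 J.
Melting all 362 g of ice would need 362·334 = 120908 J.
That's not enough to melt it all — equilibrium is at 0 °C with ice remaining.
m_melt = 73511 / L_f = 220.1 g.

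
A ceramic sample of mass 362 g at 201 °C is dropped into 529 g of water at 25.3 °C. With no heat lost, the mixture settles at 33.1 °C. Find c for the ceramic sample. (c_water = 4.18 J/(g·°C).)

c ≈ 0.284 J/(g·°C)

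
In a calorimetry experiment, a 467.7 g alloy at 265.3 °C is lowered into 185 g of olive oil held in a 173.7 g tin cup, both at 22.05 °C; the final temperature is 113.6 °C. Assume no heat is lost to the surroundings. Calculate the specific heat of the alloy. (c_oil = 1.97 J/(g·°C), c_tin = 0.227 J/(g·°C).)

Net heat exchanged in the isolated system is zero:
467.7×c×(113.6 − 265.3) + 185×1.97×(113.6 − 22.05) + 173.7×0.227×(113.6 − 22.05) = 0
-70950 c = -36975
c = -36975/-70950 ≈ 0.5211 J/(g·°C)

c ≈ 0.521 J/(g·°C)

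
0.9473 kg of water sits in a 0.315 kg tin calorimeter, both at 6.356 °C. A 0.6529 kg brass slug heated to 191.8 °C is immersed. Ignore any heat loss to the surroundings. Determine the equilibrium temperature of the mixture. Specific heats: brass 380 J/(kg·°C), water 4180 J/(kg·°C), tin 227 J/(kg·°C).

T_f ≈ 17.1 °C

Heat gained plus heat lost sum to zero:
0.6529×380×(T − 191.8) + 0.9473×4180×(T − 6.356) + 0.315×227×(T − 6.356) = 0
248.1(T − 191.8) + 3959.7(T − 6.356) + 71.5(T − 6.356) = 0
(248.1 + 3959.7 + 71.5) T = 248.1×191.8 + 3959.7×6.356 + 71.5×6.356
T ≈ 17.11 °C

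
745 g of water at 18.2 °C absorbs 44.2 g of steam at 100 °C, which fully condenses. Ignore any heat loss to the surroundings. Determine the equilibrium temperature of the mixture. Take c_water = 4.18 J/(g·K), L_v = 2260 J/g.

T_f ≈ 53.1 °C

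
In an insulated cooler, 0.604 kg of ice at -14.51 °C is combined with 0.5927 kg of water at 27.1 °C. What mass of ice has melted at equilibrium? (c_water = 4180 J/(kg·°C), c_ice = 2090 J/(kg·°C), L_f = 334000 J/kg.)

Cooling the water to 0 °C releases 0.5927·4180·27.1 = 67140 J.
Warming the ice to 0 °C takes 0.604·2090·14.51 = 18317 J, leaving 48823 J for melting.
To melt every bit of ice: 0.604·334000 = 201736 J.
48823 J < 201736 J, so only part of the ice melts and the system sits at 0 °C.
m_melted·334000 = 48823  ⇒  m_melted ≈ 0.1462 kg.

m_melted ≈ 0.146 kg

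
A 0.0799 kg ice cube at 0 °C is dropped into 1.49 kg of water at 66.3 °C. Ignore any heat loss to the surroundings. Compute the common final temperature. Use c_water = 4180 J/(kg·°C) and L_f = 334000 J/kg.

T_f ≈ 58.9 °C

Taking heat into each body as positive, Σ m c ΔT = 0:
latent heat to melt: 0.0799×334000 = 26687
  meltwater 0→T: 0.0799×4180×T = 333.98 T
  water cools: 1.49×4180×(T − 66.3) = 6228.2(T − 66.3)
6562.2 T = 412930 − 26687 = 386243
T ≈ 58.86 °C — above 0 °C, consistent with complete melting.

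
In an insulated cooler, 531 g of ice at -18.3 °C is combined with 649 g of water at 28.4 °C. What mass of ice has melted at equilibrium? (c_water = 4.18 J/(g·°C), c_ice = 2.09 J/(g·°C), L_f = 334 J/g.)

m_melted ≈ 170 g

Water can give up m c ΔT = 649·4.18·28.4 = 77044 J before reaching 0 °C.
Warming the ice to 0 °C takes 531·2.09·18.3 = 20309 J, leaving 56735 J for melting.
Melting all 531 g of ice would need 531·334 = 177354 J.
That's not enough to melt it all — equilibrium is at 0 °C with ice remaining.
m_melted·334 = 56735  ⇒  m_melted ≈ 169.9 g.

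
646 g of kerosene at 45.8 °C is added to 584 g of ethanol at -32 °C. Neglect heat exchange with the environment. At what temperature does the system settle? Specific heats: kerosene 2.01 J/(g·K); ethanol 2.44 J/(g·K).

T_f ≈ 5.1 °C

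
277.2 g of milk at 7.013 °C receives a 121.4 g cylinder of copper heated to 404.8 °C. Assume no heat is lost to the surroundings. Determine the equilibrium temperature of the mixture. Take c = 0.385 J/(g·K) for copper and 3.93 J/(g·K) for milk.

T_f ≈ 23.4 °C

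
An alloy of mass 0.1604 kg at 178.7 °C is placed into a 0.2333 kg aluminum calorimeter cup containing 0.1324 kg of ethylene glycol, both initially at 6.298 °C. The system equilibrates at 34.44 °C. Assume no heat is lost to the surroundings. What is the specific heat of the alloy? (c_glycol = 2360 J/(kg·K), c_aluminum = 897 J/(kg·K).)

Taking heat into each body as positive, Σ m c ΔT = 0:
0.1604×c×(34.44 − 178.7) + 0.1324×2360×(34.44 − 6.298) + 0.2333×897×(34.44 − 6.298) = 0
-23.14 c = -14683
c = -14683/-23.14 ≈ 634.5 J/(kg·K)

c ≈ 635 J/(kg·K)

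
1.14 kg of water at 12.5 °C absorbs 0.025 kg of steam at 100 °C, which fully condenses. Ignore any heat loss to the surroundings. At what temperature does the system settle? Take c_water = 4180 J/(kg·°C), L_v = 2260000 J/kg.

T_f ≈ 26.0 °C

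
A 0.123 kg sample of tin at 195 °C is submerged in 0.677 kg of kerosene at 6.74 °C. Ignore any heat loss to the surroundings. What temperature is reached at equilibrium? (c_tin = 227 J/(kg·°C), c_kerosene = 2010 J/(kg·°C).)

T_f ≈ 10.5 °C

T_f is the heat-capacity-weighted average of the initial temperatures:
T_f = (27.92·195 + 1360.8·6.74) / (27.92 + 1360.8)
    = 14616 / 1388.7 ≈ 10.53 °C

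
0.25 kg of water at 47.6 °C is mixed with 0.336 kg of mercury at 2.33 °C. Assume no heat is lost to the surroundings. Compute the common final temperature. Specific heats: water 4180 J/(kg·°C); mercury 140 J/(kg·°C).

T_f ≈ 45.6 °C

Heat gained plus heat lost sum to zero:
0.25×4180×(T − 47.6) + 0.336×140×(T − 2.33) = 0
1045(T − 47.6) + 47.04(T − 2.33) = 0
(1045 + 47.04) T = 1045×47.6 + 47.04×2.33
T = 49852 / 1092 = 45.6 °C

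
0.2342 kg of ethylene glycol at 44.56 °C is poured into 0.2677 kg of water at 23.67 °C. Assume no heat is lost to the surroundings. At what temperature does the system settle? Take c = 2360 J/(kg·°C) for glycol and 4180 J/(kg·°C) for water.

T_f = Σ m_i c_i T_i / Σ m_i c_i:
T_f = (552.71*44.56 + 1119*23.67) / (552.71 + 1119)
    = 51115 / 1671.7 ≈ 30.58 °C

T_f ≈ 30.6 °C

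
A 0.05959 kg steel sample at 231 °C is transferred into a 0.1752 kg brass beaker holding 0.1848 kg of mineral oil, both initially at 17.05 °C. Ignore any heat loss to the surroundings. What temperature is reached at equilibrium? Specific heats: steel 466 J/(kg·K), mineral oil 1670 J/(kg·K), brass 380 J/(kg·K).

T_f = Σ m_i c_i T_i / Σ m_i c_i:
T_f = (27.77·231 + 308.62·17.05 + 66.58·17.05) / (27.77 + 308.62 + 66.58)
    = 12812 / 402.96 ≈ 31.79 °C

T_f ≈ 31.8 °C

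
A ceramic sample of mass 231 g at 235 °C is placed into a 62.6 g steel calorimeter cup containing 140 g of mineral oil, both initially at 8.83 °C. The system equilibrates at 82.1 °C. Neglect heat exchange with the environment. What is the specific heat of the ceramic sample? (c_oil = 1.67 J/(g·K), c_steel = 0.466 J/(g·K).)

c ≈ 0.546 J/(g·K)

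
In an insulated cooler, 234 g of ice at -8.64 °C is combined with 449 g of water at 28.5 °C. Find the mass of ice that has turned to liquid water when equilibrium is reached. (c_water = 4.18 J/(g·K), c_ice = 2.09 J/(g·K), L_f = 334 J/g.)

m_melted ≈ 147 g

Heat available from the water dropping to 0 °C: 449·4.18·28.5 = 53489 J.
Warming the ice to 0 °C takes 234·2.09·8.64 = 4225.5 J, leaving 49264 J for melting.
To melt every bit of ice: 234·334 = 78156 J.
That's not enough to melt it all — equilibrium is at 0 °C with ice remaining.
m_melt = 49264 / L_f = 147.5 g.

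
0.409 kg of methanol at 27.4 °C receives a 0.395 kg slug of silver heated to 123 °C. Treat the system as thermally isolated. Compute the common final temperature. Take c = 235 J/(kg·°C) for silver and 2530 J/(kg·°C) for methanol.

T_f ≈ 35.3 °C

Net heat exchanged in the isolated system is zero:
0.395×235×(T − 123) + 0.409×2530×(T − 27.4) = 0
92.83(T − 123) + 1034.8(T − 27.4) = 0
(92.83 + 1034.8) T = 92.83×123 + 1034.8×27.4
T = 39770/1127.6 ≈ 35.27 °C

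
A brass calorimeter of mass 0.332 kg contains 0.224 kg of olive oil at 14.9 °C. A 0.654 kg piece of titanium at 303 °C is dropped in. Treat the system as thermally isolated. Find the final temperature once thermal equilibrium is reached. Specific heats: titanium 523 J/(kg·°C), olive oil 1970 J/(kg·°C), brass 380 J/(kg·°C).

T_f ≈ 123.2 °C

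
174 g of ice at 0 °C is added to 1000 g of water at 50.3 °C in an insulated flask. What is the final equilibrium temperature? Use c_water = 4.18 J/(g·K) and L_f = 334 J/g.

Sum of m c ΔT and latent-heat terms is zero:
fusion: m_ice L_f = 174·334 = 58116; warm the meltwater: 727.32 T; water cools: 1000·4.18·(T − 50.3) = 4180(T − 50.3)
4907.3 T = 210254 − 58116 = 152138
T ≈ 31.00 °C — above 0 °C, consistent with complete melting.

T_f ≈ 31.0 °C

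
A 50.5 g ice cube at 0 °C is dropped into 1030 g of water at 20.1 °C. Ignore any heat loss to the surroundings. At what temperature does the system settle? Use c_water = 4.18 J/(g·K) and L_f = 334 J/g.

T_f ≈ 15.4 °C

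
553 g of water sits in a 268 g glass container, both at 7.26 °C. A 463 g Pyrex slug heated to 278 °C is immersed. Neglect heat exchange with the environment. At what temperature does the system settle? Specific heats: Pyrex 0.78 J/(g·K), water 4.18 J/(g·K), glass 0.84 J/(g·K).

T_f ≈ 41.0 °C

Setting the total heat transfer to zero:
463×0.78×(T − 278) + 553×4.18×(T − 7.26) + 268×0.84×(T − 7.26) = 0
2897.8 T = 118813
T ≈ 41.00 °C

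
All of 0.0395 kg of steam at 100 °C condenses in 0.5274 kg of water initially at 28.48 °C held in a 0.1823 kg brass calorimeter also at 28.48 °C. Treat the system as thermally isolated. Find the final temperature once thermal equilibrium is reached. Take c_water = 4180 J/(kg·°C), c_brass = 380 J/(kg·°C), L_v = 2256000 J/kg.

T_f ≈ 69.9 °C

Energy conservation, ΣQ = 0:
latent heat released on condensation: 0.0395·2256000 = 89112; condensed water 100 °C→T: 165.11(T − 100); original water: 2204.5(T − 28.48); cup: 69.27(T − 28.48)
2438.9 T = 89112 + 16511 + 64758 = 170381
T ≈ 69.86 °C, under the boiling point, so the assumption holds.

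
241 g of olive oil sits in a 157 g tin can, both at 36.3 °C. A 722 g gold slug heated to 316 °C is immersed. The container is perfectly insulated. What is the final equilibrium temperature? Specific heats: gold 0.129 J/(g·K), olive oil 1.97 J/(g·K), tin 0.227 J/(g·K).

T_f ≈ 79.5 °C

T_f = Σ m_i c_i T_i / Σ m_i c_i:
T_f = (93.14×316 + 474.77×36.3 + 35.64×36.3) / (93.14 + 474.77 + 35.64)
    = 47959 / 603.55 ≈ 79.46 °C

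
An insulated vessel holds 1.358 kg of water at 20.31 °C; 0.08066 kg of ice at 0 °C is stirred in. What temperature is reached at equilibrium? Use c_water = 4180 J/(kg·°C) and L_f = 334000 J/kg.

Energy balance with sensible and latent terms:
melt ice: 0.08066·334000 = 26940; warm the meltwater: 337.16 T; water: 5676.4(T − 20.31)
6013.6 T = 115288 − 26940 = 88348
T ≈ 14.69 °C (positive, so assuming full melt was valid).

T_f ≈ 14.7 °C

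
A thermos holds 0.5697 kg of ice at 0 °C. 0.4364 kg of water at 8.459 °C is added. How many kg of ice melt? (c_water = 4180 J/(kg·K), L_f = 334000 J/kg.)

Cooling the water to 0 °C releases 0.4364×4180×8.459 = 15431 J.
Melting all 0.5697 kg of ice would need 0.5697×334000 = 190280 J.
15431 J < 190280 J, so only part of the ice melts and the system sits at 0 °C.
m_melt = 15431 / L_f = 0.0462 kg.

m_melted ≈ 0.0462 kg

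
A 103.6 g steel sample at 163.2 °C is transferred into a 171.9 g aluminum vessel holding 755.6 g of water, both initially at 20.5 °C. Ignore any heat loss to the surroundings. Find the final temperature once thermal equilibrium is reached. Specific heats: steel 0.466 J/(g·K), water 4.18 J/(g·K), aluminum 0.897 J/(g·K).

T_f ≈ 22.5 °C

Taking heat into each body as positive, Σ m c ΔT = 0:
103.6×0.466×(T − 163.2) + 755.6×4.18×(T − 20.5) + 171.9×0.897×(T − 20.5) = 0
48.28(T − 163.2) + 3158.4(T − 20.5) + 154.19(T − 20.5) = 0
3360.9 T = 75787
T = 75787 / 3360.9 = 22.5 °C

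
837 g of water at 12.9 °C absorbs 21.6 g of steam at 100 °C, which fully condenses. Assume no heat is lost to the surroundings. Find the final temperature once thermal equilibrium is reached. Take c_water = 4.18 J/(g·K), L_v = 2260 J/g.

T_f ≈ 28.7 °C

Energy balance with sensible and latent terms:
steam→water at 100 °C releases m L_v = 21.6·2260 = 48816; condensate cools 100→T: 21.6·4.18·(T − 100) = 90.29(T − 100); water warms: 837·4.18·(T − 12.9) = 3498.7(T − 12.9)
3588.9 T = 48816 + 9028.8 + 45133 = 102978
T ≈ 28.69 °C — below 100 °C, confirming all the steam condensed.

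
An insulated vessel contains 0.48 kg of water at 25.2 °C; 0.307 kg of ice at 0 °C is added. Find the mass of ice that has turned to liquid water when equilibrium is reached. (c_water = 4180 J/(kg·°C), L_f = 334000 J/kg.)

m_melted ≈ 0.151 kg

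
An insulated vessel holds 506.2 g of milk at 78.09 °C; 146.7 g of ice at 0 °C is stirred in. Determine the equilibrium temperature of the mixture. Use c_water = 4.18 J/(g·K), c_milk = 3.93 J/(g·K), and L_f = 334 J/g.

Net heat exchanged in the isolated system is zero:
latent heat to melt: 146.7·334 = 48998
  meltwater 0→T: 146.7·4.18·T = 613.21 T
  milk cools: 506.2·3.93·(T − 78.09) = 1989.4(T − 78.09)
2602.6 T = 155350 − 48998 = 106352
T ≈ 40.86 °C — above 0 °C, consistent with complete melting.

T_f ≈ 40.9 °C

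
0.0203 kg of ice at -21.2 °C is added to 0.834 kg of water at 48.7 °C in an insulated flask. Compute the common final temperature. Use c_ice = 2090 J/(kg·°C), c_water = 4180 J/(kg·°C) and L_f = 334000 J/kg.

T_f ≈ 45.4 °C

Heat gained plus heat lost sum to zero:
ice -21.2→0 °C: 0.0203×2090×21.2 = 899.45; fusion: m_ice L_f = 0.0203×334000 = 6780.2; meltwater 0→T: 0.0203×4180×T = 84.85 T; water: 3486.1(T − 48.7)
3571 T = 169774 − 7679.7 = 162094
T ≈ 45.39 °C. Since T > 0 °C, the all-ice-melts assumption holds.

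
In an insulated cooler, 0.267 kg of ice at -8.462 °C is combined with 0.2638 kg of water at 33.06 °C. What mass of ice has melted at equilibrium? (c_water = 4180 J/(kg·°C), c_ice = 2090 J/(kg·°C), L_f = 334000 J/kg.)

m_melted ≈ 0.095 kg

Water can give up m c ΔT = 0.2638×4180×33.06 = 36455 J before reaching 0 °C.
Of that, 0.267×2090×8.462 = 4722 J goes to bring the ice to 0 °C, leaving 31733 J.
Fully melting the ice requires m_ice L_f = 0.267×334000 = 89178 J.
31733 J < 89178 J, so only part of the ice melts and the system sits at 0 °C.
Mass melted = 31733/334000 ≈ 0.09501 kg.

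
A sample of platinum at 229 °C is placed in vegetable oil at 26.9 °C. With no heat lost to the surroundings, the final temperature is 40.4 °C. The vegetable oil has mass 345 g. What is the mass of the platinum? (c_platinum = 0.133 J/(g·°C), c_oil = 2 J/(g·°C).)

|Q_platinum| = |Q_oil|:
m·0.133·(229 − 40.4) = 345·2·(40.4 − 26.9)
25.08 m = 9315  ⇒  m ≈ 371.4 g

m ≈ 371 g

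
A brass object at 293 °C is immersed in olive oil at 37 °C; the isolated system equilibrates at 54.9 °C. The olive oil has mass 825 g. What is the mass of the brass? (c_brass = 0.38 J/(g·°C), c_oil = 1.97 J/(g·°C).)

|Q_brass| = |Q_oil|:
m×0.38×(293 − 54.9) = 825×1.97×(54.9 − 37)
90.48 m = 29092  ⇒  m ≈ 321.5 g

m ≈ 322 g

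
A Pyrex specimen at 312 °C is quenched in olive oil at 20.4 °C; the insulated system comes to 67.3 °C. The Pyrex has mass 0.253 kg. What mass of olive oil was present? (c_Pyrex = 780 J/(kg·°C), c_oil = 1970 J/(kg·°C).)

Taking heat into each body as positive, Σ m c ΔT = 0:
0.253×780×(67.3 − 312) + m×1970×(67.3 − 20.4) = 0
92393 m = 48289
m = 48289/92393 ≈ 0.5226 kg

m ≈ 0.523 kg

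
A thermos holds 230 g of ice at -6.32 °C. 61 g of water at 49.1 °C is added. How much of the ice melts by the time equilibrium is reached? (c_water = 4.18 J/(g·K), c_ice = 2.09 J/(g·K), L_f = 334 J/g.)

m_melted ≈ 28.4 g

Cooling the water to 0 °C releases 61×4.18×49.1 = 12520 J.
Of that, 230×2.09×6.32 = 3038 J goes to bring the ice to 0 °C, leaving 9481.5 J.
Melting all 230 g of ice would need 230×334 = 76820 J.
Since 9481.5 < 76820 J, not all the ice melts; equilibrium is at 0 °C.
m_melt = 9481.5 / L_f = 28.39 g.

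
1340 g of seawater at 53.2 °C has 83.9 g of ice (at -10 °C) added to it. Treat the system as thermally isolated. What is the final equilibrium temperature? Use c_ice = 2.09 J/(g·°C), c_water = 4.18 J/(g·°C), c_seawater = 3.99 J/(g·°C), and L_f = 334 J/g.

T_f ≈ 44.7 °C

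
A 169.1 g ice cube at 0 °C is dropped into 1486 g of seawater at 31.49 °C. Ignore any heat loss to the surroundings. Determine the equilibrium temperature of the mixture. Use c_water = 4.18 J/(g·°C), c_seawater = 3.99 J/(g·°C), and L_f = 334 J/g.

T_f ≈ 19.6 °C

Let T be the final temperature. ΣQ_i = 0:
fusion: m_ice L_f = 169.1·334 = 56479; warm the meltwater: 706.84 T; seawater cools: 1486·3.99·(T − 31.49) = 5929.1(T − 31.49)
6636 T = 186709 − 56479 = 130229
T ≈ 19.62 °C — above 0 °C, consistent with complete melting.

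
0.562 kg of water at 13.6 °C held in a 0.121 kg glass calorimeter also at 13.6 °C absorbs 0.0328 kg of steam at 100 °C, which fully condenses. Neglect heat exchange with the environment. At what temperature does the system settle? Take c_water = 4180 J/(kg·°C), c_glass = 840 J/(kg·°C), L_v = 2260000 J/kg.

T_f ≈ 46.8 °C

Heat gained plus heat lost sum to zero:
steam→water at 100 °C releases m L_v = 0.0328·2260000 = 74128; condensate cools 100→T: 0.0328·4180·(T − 100) = 137.1(T − 100); original water: 2349.2(T − 13.6); cup: 101.64(T − 13.6)
2587.9 T = 74128 + 13710 + 33331 = 121169
T ≈ 46.82 °C (< 100 °C, so full condensation is consistent).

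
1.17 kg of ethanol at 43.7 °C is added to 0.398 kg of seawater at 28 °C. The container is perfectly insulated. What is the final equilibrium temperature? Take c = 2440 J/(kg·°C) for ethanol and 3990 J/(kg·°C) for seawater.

T_f ≈ 38.1 °C

Heat gained plus heat lost sum to zero:
1.17*2440*(T − 43.7) + 0.398*3990*(T − 28) = 0
2854.8(T − 43.7) + 1588(T − 28) = 0
(2854.8 + 1588) T = 2854.8*43.7 + 1588*28
T = 169219/4442.8 ≈ 38.09 °C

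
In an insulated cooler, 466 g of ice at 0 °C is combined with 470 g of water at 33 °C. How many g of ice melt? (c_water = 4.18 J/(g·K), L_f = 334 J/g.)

m_melted ≈ 194 g

Heat available from the water dropping to 0 °C: 470·4.18·33 = 64832 J.
Fully melting the ice requires m_ice L_f = 466·334 = 155644 J.
Since 64832 < 155644 J, not all the ice melts; equilibrium is at 0 °C.
m_melted·334 = 64832  ⇒  m_melted ≈ 194.1 g.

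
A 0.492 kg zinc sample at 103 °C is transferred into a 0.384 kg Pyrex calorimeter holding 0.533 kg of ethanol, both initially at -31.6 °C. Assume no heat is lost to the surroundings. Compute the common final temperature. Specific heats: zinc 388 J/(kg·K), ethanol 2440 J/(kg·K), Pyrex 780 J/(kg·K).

T_f ≈ -17.3 °C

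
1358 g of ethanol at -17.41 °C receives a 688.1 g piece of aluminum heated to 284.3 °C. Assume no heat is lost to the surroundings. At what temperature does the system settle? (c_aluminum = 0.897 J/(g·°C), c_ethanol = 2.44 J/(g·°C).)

T_f ≈ 30.0 °C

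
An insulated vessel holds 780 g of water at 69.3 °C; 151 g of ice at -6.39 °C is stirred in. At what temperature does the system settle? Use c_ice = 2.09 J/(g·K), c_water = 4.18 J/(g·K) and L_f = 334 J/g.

Heat gained plus heat lost sum to zero:
ice -6.39→0 °C: 151×2.09×6.39 = 2016.6
  latent heat to melt: 151×334 = 50434
  meltwater 0→T: 151×4.18×T = 631.18 T
  water cools: 780×4.18×(T − 69.3) = 3260.4(T − 69.3)
3891.6 T = 225946 − 52451 = 173495
T ≈ 44.58 °C (positive, so assuming full melt was valid).

T_f ≈ 44.6 °C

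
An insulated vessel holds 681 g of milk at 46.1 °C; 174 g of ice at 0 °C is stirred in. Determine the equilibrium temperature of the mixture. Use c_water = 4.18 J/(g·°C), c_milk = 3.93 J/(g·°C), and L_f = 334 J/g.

T_f ≈ 19.2 °C

Conservation of energy gives ΣQ = 0:
latent heat to melt: 174×334 = 58116; warm the meltwater: 727.32 T; milk: 2676.3(T − 46.1)
3403.6 T = 123379 − 58116 = 65263
T ≈ 19.17 °C (positive, so assuming full melt was valid).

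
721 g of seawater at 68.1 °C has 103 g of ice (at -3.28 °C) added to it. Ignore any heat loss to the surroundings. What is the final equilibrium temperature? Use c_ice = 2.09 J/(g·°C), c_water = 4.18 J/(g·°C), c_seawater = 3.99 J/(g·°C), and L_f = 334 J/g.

Setting the total heat transfer to zero:
warm ice to 0 °C: 103×2.09×(0 − (-3.28)) = 706.09; melt ice: 103×334 = 34402; warm the meltwater: 430.54 T; seawater cools: 721×3.99×(T − 68.1) = 2876.8(T − 68.1)
3307.3 T = 195909 − 35108 = 160801
T ≈ 48.62 °C — above 0 °C, consistent with complete melting.

T_f ≈ 48.6 °C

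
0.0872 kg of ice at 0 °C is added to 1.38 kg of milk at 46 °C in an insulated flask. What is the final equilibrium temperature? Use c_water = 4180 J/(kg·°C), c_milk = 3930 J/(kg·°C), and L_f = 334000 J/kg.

Energy conservation, ΣQ = 0:
latent heat to melt: 0.0872·334000 = 29125
  warm the meltwater: 364.5 T
  milk: 5423.4(T − 46)
5787.9 T = 249476 − 29125 = 220352
T ≈ 38.07 °C. Since T > 0 °C, the all-ice-melts assumption holds.

T_f ≈ 38.1 °C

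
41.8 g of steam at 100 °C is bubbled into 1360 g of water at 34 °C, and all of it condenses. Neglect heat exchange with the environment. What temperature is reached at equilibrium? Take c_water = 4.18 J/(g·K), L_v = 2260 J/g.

Energy balance with sensible and latent terms:
steam→water at 100 °C releases m L_v = 41.8·2260 = 94468
  condensate cools 100→T: 41.8·4.18·(T − 100) = 174.72(T − 100)
  water warms: 1360·4.18·(T − 34) = 5684.8(T − 34)
5859.5 T = 94468 + 17472 + 193283 = 305224
T ≈ 52.09 °C — below 100 °C, confirming all the steam condensed.

T_f ≈ 52.1 °C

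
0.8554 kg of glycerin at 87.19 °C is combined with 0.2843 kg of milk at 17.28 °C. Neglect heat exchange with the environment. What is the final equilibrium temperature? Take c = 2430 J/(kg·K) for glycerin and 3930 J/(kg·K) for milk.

Set heat shed by the hot body equal to heat absorbed by the cold body:
0.8554×2430×(87.19 − T) = 0.2843×3930×(T − 17.28)
2078.6(87.19 − T) = 1117.3(T − 17.28)
3195.9 T = 200542  ⇒  T ≈ 62.75 °C

T_f ≈ 62.7 °C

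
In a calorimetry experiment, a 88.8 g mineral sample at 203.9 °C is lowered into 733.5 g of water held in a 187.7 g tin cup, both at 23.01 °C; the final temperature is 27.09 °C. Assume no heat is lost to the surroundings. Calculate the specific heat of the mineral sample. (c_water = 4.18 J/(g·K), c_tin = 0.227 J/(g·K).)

c ≈ 0.808 J/(g·K)

Conservation of energy gives ΣQ = 0:
88.8×c×(27.09 − 203.9) + 733.5×4.18×(27.09 − 23.01) + 187.7×0.227×(27.09 − 23.01) = 0
-15701 c = -12683
c = -12683/-15701 ≈ 0.8078 J/(g·K)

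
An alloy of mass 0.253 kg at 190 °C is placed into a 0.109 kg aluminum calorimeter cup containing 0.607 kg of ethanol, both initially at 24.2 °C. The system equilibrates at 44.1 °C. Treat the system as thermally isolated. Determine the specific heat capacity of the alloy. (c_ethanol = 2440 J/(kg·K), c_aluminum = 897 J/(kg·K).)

c ≈ 851 J/(kg·K)

Energy conservation, ΣQ = 0:
0.253×c×(44.1 − 190) + 0.607×2440×(44.1 − 24.2) + 0.109×897×(44.1 − 24.2) = 0
-36.91 c = -31419
c = -31419/-36.91 ≈ 851.2 J/(kg·K)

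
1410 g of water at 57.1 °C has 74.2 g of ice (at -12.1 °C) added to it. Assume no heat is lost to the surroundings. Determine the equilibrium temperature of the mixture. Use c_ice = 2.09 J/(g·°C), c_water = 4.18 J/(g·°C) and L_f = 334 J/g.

T_f ≈ 49.9 °C

Sum of m c ΔT and latent-heat terms is zero:
warm ice to 0 °C: 74.2·2.09·(0 − (-12.1)) = 1876.4; melt ice: 74.2·334 = 24783; warm the meltwater: 310.16 T; water: 5893.8(T − 57.1)
6204 T = 336536 − 26659 = 309877
T ≈ 49.95 °C. Since T > 0 °C, the all-ice-melts assumption holds.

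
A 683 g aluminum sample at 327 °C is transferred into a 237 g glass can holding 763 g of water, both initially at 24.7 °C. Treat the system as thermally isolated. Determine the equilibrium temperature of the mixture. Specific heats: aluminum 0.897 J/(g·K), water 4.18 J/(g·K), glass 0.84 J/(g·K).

Heat gained plus heat lost sum to zero:
683*0.897*(T − 327) + 763*4.18*(T − 24.7) + 237*0.84*(T − 24.7) = 0
4001.1 T = 284031
T ≈ 70.99 °C

T_f ≈ 71.0 °C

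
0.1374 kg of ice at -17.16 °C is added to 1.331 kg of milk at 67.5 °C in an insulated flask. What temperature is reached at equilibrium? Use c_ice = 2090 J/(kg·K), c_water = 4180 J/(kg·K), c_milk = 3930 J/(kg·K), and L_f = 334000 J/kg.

Heat gained plus heat lost sum to zero:
ice -17.16→0 °C: 0.1374·2090·17.16 = 4927.8
  latent heat to melt: 0.1374·334000 = 45892
  meltwater 0→T: 0.1374·4180·T = 574.33 T
  milk: 5230.8(T − 67.5)
5805.2 T = 353081 − 50819 = 302262
T ≈ 52.07 °C (positive, so assuming full melt was valid).

T_f ≈ 52.1 °C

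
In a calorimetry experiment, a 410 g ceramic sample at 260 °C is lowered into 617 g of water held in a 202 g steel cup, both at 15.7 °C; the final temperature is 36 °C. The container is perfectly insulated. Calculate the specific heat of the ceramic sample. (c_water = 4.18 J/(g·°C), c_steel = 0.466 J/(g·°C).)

c ≈ 0.591 J/(g·°C)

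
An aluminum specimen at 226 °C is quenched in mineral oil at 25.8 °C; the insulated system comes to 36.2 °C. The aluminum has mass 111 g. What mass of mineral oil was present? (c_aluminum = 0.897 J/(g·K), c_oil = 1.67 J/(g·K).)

Heat lost by the aluminum = heat gained by the oil:
111·0.897·(226 − 36.2) = m·1.67·(36.2 − 25.8)
17.37 m = 18898  ⇒  m ≈ 1088 g

m ≈ 1090 g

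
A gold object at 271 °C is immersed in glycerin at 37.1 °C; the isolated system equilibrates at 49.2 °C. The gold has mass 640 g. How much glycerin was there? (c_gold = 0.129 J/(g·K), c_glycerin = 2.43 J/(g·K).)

m ≈ 623 g

|Q_gold| = |Q_glycerin|:
640·0.129·(271 − 49.2) = m·2.43·(49.2 − 37.1)
29.4 m = 18312  ⇒  m ≈ 622.8 g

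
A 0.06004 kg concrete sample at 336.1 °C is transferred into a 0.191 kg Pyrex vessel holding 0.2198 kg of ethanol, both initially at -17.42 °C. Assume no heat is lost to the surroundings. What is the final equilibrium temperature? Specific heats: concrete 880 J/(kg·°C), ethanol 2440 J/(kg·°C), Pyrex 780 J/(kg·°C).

T_f ≈ 7.9 °C

Setting the total heat transfer to zero:
0.06004×880×(T − 336.1) + 0.2198×2440×(T − (-17.42)) + 0.191×780×(T − (-17.42)) = 0
(52.84 + 536.31 + 148.98) T = 52.84×336.1 + 536.31×(-17.42) + 148.98×(-17.42)
T = 5820.1 / 738.13 = 7.88 °C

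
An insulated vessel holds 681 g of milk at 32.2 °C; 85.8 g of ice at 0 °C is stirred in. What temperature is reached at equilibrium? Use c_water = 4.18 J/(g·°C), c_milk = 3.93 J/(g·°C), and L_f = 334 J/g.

T_f ≈ 19.0 °C

Energy balance with sensible and latent terms:
fusion: m_ice L_f = 85.8·334 = 28657; warm the meltwater: 358.64 T; milk: 2676.3(T − 32.2)
3035 T = 86178 − 28657 = 57521
T ≈ 18.95 °C. Since T > 0 °C, the all-ice-melts assumption holds.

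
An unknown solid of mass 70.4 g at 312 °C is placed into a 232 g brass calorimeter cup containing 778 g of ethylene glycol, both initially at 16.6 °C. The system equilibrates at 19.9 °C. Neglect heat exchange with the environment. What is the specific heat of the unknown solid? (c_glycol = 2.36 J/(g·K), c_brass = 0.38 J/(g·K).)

c ≈ 0.309 J/(g·K)

Setting the total heat transfer to zero:
70.4·c·(19.9 − 312) + 778·2.36·(19.9 − 16.6) + 232·0.38·(19.9 − 16.6) = 0
-20564 c = -6350
c = -6350/-20564 ≈ 0.3088 J/(g·K)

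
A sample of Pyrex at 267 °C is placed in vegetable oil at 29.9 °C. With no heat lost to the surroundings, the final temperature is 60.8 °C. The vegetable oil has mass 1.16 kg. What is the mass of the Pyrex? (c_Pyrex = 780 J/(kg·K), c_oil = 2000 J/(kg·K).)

m ≈ 0.446 kg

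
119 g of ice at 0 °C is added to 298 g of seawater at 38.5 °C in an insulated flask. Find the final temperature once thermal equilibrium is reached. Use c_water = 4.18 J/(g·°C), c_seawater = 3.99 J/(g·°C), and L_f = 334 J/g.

T_f ≈ 3.6 °C

Energy conservation, ΣQ = 0:
fusion: m_ice L_f = 119·334 = 39746
  meltwater 0→T: 119·4.18·T = 497.42 T
  seawater: 1189(T − 38.5)
1686.4 T = 45777 − 39746 = 6031.3
T ≈ 3.58 °C (positive, so assuming full melt was valid).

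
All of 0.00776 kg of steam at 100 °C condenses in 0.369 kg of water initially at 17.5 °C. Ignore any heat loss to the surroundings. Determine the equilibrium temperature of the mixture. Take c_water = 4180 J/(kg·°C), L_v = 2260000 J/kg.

Taking heat into each body as positive, Σ m c ΔT = 0:
latent heat released on condensation: 0.00776·2260000 = 17538
  condensate cools 100→T: 0.00776·4180·(T − 100) = 32.44(T − 100)
  water warms: 0.369·4180·(T − 17.5) = 1542.4(T − 17.5)
1574.9 T = 17538 + 3243.7 + 26992 = 47774
T ≈ 30.34 °C (< 100 °C, so full condensation is consistent).

T_f ≈ 30.3 °C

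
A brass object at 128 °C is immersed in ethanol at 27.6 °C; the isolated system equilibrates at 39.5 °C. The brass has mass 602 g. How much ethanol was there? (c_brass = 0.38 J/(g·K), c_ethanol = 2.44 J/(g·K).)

Setting the total heat transfer to zero:
602·0.38·(39.5 − 128) + m·2.44·(39.5 − 27.6) = 0
29.04 m = 20245
m = 20245/29.04 ≈ 697.2 g

m ≈ 697 g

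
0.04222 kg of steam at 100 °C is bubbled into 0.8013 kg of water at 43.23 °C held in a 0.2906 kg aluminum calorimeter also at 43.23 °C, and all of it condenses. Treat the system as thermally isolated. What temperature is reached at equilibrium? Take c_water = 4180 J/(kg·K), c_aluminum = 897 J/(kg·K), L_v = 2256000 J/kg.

T_f ≈ 71.0 °C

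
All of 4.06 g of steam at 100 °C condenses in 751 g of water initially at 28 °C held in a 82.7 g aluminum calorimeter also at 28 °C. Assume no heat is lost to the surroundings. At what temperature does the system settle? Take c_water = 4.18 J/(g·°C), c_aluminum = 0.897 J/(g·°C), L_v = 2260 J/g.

Conservation of energy gives ΣQ = 0:
condense steam: −4.06·2260 = −9175.6
  condensed water 100 °C→T: 16.97(T − 100)
  original water: 3139.2(T − 28)
  cup: 74.18(T − 28)
3230.3 T = 9175.6 + 1697.1 + 89974 = 100847
T ≈ 31.22 °C, under the boiling point, so the assumption holds.

T_f ≈ 31.2 °C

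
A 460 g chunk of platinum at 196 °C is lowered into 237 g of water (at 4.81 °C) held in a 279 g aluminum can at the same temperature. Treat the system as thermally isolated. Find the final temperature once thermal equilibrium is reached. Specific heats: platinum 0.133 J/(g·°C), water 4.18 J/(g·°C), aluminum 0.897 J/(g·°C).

T_f ≈ 13.8 °C

Conservation of energy gives ΣQ = 0:
460×0.133×(T − 196) + 237×4.18×(T − 4.81) + 279×0.897×(T − 4.81) = 0
61.18(T − 196) + 990.66(T − 4.81) + 250.26(T − 4.81) = 0
(61.18 + 990.66 + 250.26) T = 61.18×196 + 990.66×4.81 + 250.26×4.81
T = 17960 / 1302.1 = 13.8 °C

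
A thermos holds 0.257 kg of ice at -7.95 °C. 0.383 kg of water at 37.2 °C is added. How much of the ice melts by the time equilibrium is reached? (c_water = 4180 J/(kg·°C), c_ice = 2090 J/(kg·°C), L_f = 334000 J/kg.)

m_melted ≈ 0.166 kg

Cooling the water to 0 °C releases 0.383×4180×37.2 = 59555 J.
Of that, 0.257×2090×7.95 = 4270.2 J goes to bring the ice to 0 °C, leaving 55285 J.
Fully melting the ice requires m_ice L_f = 0.257×334000 = 85838 J.
That's not enough to melt it all — equilibrium is at 0 °C with ice remaining.
m_melt = 55285 / L_f = 0.1655 kg.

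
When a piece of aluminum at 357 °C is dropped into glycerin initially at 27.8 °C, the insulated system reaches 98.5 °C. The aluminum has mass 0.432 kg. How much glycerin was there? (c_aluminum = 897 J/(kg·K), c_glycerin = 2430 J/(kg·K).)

|Q_aluminum| = |Q_glycerin|:
0.432·897·(357 − 98.5) = m·2430·(98.5 − 27.8)
171801 m = 100170  ⇒  m ≈ 0.5831 kg

m ≈ 0.583 kg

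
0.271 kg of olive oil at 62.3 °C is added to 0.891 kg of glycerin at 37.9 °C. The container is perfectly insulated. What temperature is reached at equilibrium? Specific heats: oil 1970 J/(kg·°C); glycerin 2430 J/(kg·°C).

T_f ≈ 42.7 °C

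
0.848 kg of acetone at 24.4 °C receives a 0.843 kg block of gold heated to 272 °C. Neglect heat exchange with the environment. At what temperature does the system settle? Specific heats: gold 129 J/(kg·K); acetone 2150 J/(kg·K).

Taking heat into each body as positive, Σ m c ΔT = 0:
0.843·129·(T − 272) + 0.848·2150·(T − 24.4) = 0
108.75(T − 272) + 1823.2(T − 24.4) = 0
1931.9 T = 74065
T = 74065 / 1931.9 = 38.3 °C

T_f ≈ 38.3 °C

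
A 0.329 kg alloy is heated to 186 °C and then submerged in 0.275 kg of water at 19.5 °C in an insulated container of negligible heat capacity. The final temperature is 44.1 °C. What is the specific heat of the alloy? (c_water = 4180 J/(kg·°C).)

c ≈ 606 J/(kg·°C)

m_s c (T_s − T_f) = m_water c_water (T_f − T_0):
0.329·c·(186 − 44.1) = 0.275·4180·(44.1 − 19.5)
46.69 c = 28278  ⇒  c ≈ 605.7 J/(kg·°C)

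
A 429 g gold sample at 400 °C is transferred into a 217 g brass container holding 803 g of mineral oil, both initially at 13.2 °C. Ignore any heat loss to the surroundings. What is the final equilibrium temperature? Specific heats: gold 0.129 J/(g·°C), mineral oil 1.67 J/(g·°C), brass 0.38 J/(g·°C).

T_f is the heat-capacity-weighted average of the initial temperatures:
T_f = (55.34·400 + 1341·13.2 + 82.46·13.2) / (55.34 + 1341 + 82.46)
    = 40926 / 1478.8 ≈ 27.68 °C

T_f ≈ 27.7 °C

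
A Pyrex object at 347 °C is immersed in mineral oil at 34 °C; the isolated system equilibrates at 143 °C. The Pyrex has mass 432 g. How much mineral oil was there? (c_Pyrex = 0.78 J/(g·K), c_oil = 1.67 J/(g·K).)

m ≈ 378 g

|Q_Pyrex| = |Q_oil|:
432·0.78·(347 − 143) = m·1.67·(143 − 34)
182.03 m = 68740  ⇒  m ≈ 377.6 g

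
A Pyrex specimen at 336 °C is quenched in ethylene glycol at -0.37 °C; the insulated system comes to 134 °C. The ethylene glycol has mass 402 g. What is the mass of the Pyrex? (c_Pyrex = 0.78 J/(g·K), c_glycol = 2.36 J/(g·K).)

m ≈ 809 g

Taking heat into each body as positive, Σ m c ΔT = 0:
m·0.78·(134 − 336) + 402·2.36·(134 − (-0.37)) = 0
-157.56 m = -127480
m = -127480/-157.56 ≈ 809.1 g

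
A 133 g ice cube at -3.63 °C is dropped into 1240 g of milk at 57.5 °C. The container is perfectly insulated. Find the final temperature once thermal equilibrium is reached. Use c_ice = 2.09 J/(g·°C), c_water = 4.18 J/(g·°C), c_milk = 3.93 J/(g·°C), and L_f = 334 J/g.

Taking heat into each body as positive, Σ m c ΔT = 0:
ice -3.63→0 °C: 133×2.09×3.63 = 1009
  melt ice: 133×334 = 44422
  warm the meltwater: 555.94 T
  milk cools: 1240×3.93×(T − 57.5) = 4873.2(T − 57.5)
5429.1 T = 280209 − 45431 = 234778
T ≈ 43.24 °C (positive, so assuming full melt was valid).

T_f ≈ 43.2 °C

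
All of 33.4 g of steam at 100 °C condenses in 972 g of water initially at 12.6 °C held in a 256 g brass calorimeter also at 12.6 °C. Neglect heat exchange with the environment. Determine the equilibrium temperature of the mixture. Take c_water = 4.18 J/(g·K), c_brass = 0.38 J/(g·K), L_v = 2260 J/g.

T_f ≈ 33.0 °C

Setting the total heat transfer to zero:
latent heat released on condensation: 33.4×2260 = 75484
  condensate cools 100→T: 33.4×4.18×(T − 100) = 139.61(T − 100)
  original water: 4063(T − 12.6)
  brass cup: 256×0.38×(T − 12.6) = 97.28(T − 12.6)
4299.9 T = 75484 + 13961 + 52419 = 141864
T ≈ 32.99 °C (< 100 °C, so full condensation is consistent).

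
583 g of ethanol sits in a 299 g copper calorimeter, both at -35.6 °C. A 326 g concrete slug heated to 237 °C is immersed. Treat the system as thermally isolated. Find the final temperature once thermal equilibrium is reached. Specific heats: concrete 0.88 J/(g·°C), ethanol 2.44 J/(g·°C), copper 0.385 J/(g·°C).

T_f ≈ 7.3 °C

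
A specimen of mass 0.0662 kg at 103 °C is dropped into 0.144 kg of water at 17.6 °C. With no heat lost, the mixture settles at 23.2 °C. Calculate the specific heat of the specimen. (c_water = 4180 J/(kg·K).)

c ≈ 638 J/(kg·K)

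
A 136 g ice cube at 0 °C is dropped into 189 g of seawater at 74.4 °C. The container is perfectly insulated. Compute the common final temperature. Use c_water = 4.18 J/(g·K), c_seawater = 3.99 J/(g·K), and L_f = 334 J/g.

Conservation of energy gives ΣQ = 0:
latent heat to melt: 136·334 = 45424
  warm the meltwater: 568.48 T
  seawater cools: 189·3.99·(T − 74.4) = 754.11(T − 74.4)
1322.6 T = 56106 − 45424 = 10682
T ≈ 8.08 °C — above 0 °C, consistent with complete melting.

T_f ≈ 8.1 °C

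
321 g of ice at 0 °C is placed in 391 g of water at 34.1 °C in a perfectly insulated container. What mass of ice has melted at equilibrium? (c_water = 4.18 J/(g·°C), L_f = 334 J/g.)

m_melted ≈ 167 g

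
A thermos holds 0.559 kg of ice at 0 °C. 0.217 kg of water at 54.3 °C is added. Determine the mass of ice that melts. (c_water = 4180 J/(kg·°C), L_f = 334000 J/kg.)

m_melted ≈ 0.147 kg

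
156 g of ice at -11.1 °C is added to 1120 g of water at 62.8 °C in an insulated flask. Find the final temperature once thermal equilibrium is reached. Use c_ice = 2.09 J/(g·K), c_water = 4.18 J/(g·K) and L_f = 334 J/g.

T_f ≈ 44.7 °C

Energy balance with sensible and latent terms:
ice -11.1→0 °C: 156×2.09×11.1 = 3619; melt ice: 156×334 = 52104; meltwater 0→T: 156×4.18×T = 652.08 T; water cools: 1120×4.18×(T − 62.8) = 4681.6(T − 62.8)
5333.7 T = 294004 − 55723 = 238281
T ≈ 44.67 °C — above 0 °C, consistent with complete melting.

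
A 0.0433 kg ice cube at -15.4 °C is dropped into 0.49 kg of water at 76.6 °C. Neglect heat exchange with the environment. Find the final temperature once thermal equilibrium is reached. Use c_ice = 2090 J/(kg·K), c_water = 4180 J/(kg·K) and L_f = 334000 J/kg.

T_f ≈ 63.3 °C

Taking heat into each body as positive, Σ m c ΔT = 0:
warm ice to 0 °C: 0.0433·2090·(0 − (-15.4)) = 1393.7; fusion: m_ice L_f = 0.0433·334000 = 14462; warm the meltwater: 180.99 T; water cools: 0.49·4180·(T − 76.6) = 2048.2(T − 76.6)
2229.2 T = 156892 − 15856 = 141036
T ≈ 63.27 °C. Since T > 0 °C, the all-ice-melts assumption holds.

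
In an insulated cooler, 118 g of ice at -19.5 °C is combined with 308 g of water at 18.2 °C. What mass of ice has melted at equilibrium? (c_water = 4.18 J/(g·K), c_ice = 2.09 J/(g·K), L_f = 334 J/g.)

m_melted ≈ 55.8 g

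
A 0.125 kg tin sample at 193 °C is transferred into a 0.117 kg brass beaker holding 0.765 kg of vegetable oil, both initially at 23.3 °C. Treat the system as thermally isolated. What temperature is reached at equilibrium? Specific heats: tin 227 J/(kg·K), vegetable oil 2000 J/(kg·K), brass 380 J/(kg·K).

Heat gained plus heat lost sum to zero:
0.125·227·(T − 193) + 0.765·2000·(T − 23.3) + 0.117·380·(T − 23.3) = 0
28.38(T − 193) + 1530(T − 23.3) + 44.46(T − 23.3) = 0
1602.8 T = 42161
T ≈ 26.30 °C

T_f ≈ 26.3 °C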